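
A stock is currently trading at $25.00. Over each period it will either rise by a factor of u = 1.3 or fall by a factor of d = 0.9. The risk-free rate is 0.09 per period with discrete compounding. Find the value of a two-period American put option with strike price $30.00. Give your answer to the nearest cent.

$5.00

Risk-neutral probability p = (1 + 0.09 − 0.9)/(1.3 − 0.9) = 0.1900/0.4000 = 0.4750
Terminal stock prices: S_uu = 42.25, S_ud = 29.25, S_dd = 20.25
Terminal payoffs (K − S): max(-12.25, 0) = 0, max(0.75, 0) = 0.75, max(9.75, 0) = 9.75
Node u (S = 32.5): continuation = 1/1.09·[0.4750·0.0000 + 0.5250·0.7500] = 0.3612; exercise value = 0.0000 ≤ continuation, so V_u = 0.3612
Node d (S = 22.5): continuation = 1/1.09·[0.4750·0.7500 + 0.5250·9.7500] = 5.0229; exercise value = 7.5000 > continuation, so V_d = 7.5000 (exercise)
Node 0 (S = 25): continuation = 1/1.09·[0.4750·0.3612 + 0.5250·7.5000] = 3.7698; exercise value = 5.0000 > continuation, so V_0 = 5.0000 (exercise)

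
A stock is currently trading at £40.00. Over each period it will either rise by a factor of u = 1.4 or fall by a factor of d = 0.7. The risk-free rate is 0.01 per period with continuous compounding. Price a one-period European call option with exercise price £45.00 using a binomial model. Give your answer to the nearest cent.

£4.82

Risk-neutral probability p = (e^0.01 − 0.7)/(1.4 − 0.7) = 0.3101/0.7000 = 0.4429
Terminal stock prices: S_u = 56, S_d = 28
Terminal payoffs (S − K): max(11, 0) = 11, max(-17, 0) = 0
Node 0 (S = 40): V_0 = e^(−0.01)·[0.4429·11.0000 + 0.5571·0.0000] = 4.8237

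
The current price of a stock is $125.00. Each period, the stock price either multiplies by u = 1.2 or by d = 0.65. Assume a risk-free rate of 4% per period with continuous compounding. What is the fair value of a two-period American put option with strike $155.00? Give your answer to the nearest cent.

$31.43

Risk-neutral probability p = (e^0.04 − 0.65)/(1.2 − 0.65) = 0.3908/0.5500 = 0.7106
Terminal stock prices: S_uu = 180, S_ud = 97.5, S_dd = 52.81
Terminal payoffs (K − S): max(-25, 0) = 0, max(57.5, 0) = 57.5, max(102.2, 0) = 102.2
Node u (S = 150): continuation = e^(−0.04)·[0.7106·0.0000 + 0.2894·57.5000] = 15.9899; exercise value = 5.0000 ≤ continuation, so V_u = 15.9899
Node d (S = 81.25): continuation = e^(−0.04)·[0.7106·57.5000 + 0.2894·102.1875] = 67.6724; exercise value = 73.7500 > continuation, so V_d = 73.7500 (exercise)
Node 0 (S = 125): continuation = e^(−0.04)·[0.7106·15.9899 + 0.2894·73.7500] = 31.4252; exercise value = 30.0000 ≤ continuation, so V_0 = 31.4252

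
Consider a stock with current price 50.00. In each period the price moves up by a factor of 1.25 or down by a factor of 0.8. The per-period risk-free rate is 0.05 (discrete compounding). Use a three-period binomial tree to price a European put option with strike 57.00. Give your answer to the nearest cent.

Risk-neutral probability p = (1 + 0.05 − 0.8)/(1.25 − 0.8) = 0.2500/0.4500 = 0.5556
Terminal stock prices: S_uuu = 97.66, S_uud = 62.5, S_udd = 40, S_ddd = 25.6
Terminal payoffs (K − S): max(-40.66, 0) = 0, max(-5.5, 0) = 0, max(17, 0) = 17, max(31.4, 0) = 31.4
Node uu (S = 78.12): V_uu = 1/1.05·[0.5556·0.0000 + 0.4444·0.0000] = 0.0000
Node ud (S = 50): V_ud = 1/1.05·[0.5556·0.0000 + 0.4444·17.0000] = 7.1958
Node dd (S = 32): V_dd = 1/1.05·[0.5556·17.0000 + 0.4444·31.4000] = 22.2857
Node u (S = 62.5): V_u = 1/1.05·[0.5556·0.0000 + 0.4444·7.1958] = 3.0458
Node d (S = 40): V_d = 1/1.05·[0.5556·7.1958 + 0.4444·22.2857] = 13.2404
Node 0 (S = 50): V_0 = 1/1.05·[0.5556·3.0458 + 0.4444·13.2404] = 7.2159

7.22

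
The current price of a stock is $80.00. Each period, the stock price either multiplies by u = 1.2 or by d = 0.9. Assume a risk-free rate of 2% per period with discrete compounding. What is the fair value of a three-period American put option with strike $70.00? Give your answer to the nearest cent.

Risk-neutral probability p = (1 + 0.02 − 0.9)/(1.2 − 0.9) = 0.1200/0.3000 = 0.4000
Terminal stock prices: S_uuu = 138.2, S_uud = 103.7, S_udd = 77.76, S_ddd = 58.32
Terminal payoffs (K − S): max(-68.24, 0) = 0, max(-33.68, 0) = 0, max(-7.76, 0) = 0, max(11.68, 0) = 11.68
Node uu (S = 115.2): continuation = 1/1.02·[0.4000·0.0000 + 0.6000·0.0000] = 0.0000; exercise value = 0.0000 ≤ continuation, so V_uu = 0.0000
Node ud (S = 86.4): continuation = 1/1.02·[0.4000·0.0000 + 0.6000·0.0000] = 0.0000; exercise value = 0.0000 ≤ continuation, so V_ud = 0.0000
Node dd (S = 64.8): continuation = 1/1.02·[0.4000·0.0000 + 0.6000·11.6800] = 6.8706; exercise value = 5.2000 ≤ continuation, so V_dd = 6.8706
Node u (S = 96): continuation = 1/1.02·[0.4000·0.0000 + 0.6000·0.0000] = 0.0000; exercise value = 0.0000 ≤ continuation, so V_u = 0.0000
Node d (S = 72): continuation = 1/1.02·[0.4000·0.0000 + 0.6000·6.8706] = 4.0415; exercise value = 0.0000 ≤ continuation, so V_d = 4.0415
Node 0 (S = 80): continuation = 1/1.02·[0.4000·0.0000 + 0.6000·4.0415] = 2.3774; exercise value = 0.0000 ≤ continuation, so V_0 = 2.3774

$2.38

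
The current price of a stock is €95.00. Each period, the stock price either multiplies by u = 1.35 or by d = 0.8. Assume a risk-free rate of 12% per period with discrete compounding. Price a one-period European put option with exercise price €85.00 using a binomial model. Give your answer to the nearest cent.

€3.36

Risk-neutral probability p = (1 + 0.12 − 0.8)/(1.35 − 0.8) = 0.3200/0.5500 = 0.5818
Terminal stock prices: S_u = 128.2, S_d = 76
Terminal payoffs (K − S): max(-43.25, 0) = 0, max(9, 0) = 9
Node 0 (S = 95): V_0 = 1/1.12·[0.5818·0.0000 + 0.4182·9.0000] = 3.3604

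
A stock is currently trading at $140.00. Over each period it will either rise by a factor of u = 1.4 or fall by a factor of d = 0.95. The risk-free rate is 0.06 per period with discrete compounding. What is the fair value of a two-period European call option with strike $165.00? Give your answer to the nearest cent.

Risk-neutral probability p = (1 + 0.06 − 0.95)/(1.4 − 0.95) = 0.1100/0.4500 = 0.2444
Terminal stock prices: S_uu = 274.4, S_ud = 186.2, S_dd = 126.3
Terminal payoffs (S − K): max(109.4, 0) = 109.4, max(21.2, 0) = 21.2, max(-38.65, 0) = 0
Node u (S = 196): V_u = 1/1.06·[0.2444·109.4000 + 0.7556·21.2000] = 40.3396
Node d (S = 133): V_d = 1/1.06·[0.2444·21.2000 + 0.7556·0.0000] = 4.8889
Node 0 (S = 140): V_0 = 1/1.06·[0.2444·40.3396 + 0.7556·4.8889] = 12.7874

$12.79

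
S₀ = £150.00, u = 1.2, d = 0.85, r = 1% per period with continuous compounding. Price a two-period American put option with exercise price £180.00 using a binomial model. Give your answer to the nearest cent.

£34.78

Risk-neutral probability p = (e^0.01 − 0.85)/(1.2 − 0.85) = 0.1601/0.3500 = 0.4573
Terminal stock prices: S_uu = 216, S_ud = 153, S_dd = 108.4
Terminal payoffs (K − S): max(-36, 0) = 0, max(27, 0) = 27, max(71.63, 0) = 71.63
Node u (S = 180): continuation = e^(−0.01)·[0.4573·0.0000 + 0.5427·27.0000] = 14.5075; exercise value = 0.0000 ≤ continuation, so V_u = 14.5075
Node d (S = 127.5): continuation = e^(−0.01)·[0.4573·27.0000 + 0.5427·71.6250] = 50.7090; exercise value = 52.5000 > continuation, so V_d = 52.5000 (exercise)
Node 0 (S = 150): continuation = e^(−0.01)·[0.4573·14.5075 + 0.5427·52.5000] = 34.7770; exercise value = 30.0000 ≤ continuation, so V_0 = 34.7770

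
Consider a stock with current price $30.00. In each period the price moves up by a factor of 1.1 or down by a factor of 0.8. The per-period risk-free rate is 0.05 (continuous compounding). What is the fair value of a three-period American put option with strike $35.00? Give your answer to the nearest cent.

$5.00

Risk-neutral probability p = (e^0.05 − 0.8)/(1.1 − 0.8) = 0.2513/0.3000 = 0.8376
Terminal stock prices: S_uuu = 39.93, S_uud = 29.04, S_udd = 21.12, S_ddd = 15.36
Terminal payoffs (K − S): max(-4.93, 0) = 0, max(5.96, 0) = 5.96, max(13.88, 0) = 13.88, max(19.64, 0) = 19.64
Node uu (S = 36.3): continuation = e^(−0.05)·[0.8376·0.0000 + 0.1624·5.9600] = 0.9209; exercise value = 0.0000 ≤ continuation, so V_uu = 0.9209
Node ud (S = 26.4): continuation = e^(−0.05)·[0.8376·5.9600 + 0.1624·13.8800] = 6.8930; exercise value = 8.6000 > continuation, so V_ud = 8.6000 (exercise)
Node dd (S = 19.2): continuation = e^(−0.05)·[0.8376·13.8800 + 0.1624·19.6400] = 14.0930; exercise value = 15.8000 > continuation, so V_dd = 15.8000 (exercise)
Node u (S = 33): continuation = e^(−0.05)·[0.8376·0.9209 + 0.1624·8.6000] = 2.0624; exercise value = 2.0000 ≤ continuation, so V_u = 2.0624
Node d (S = 24): continuation = e^(−0.05)·[0.8376·8.6000 + 0.1624·15.8000] = 9.2930; exercise value = 11.0000 > continuation, so V_d = 11.0000 (exercise)
Node 0 (S = 30): continuation = e^(−0.05)·[0.8376·2.0624 + 0.1624·11.0000] = 3.3428; exercise value = 5.0000 > continuation, so V_0 = 5.0000 (exercise)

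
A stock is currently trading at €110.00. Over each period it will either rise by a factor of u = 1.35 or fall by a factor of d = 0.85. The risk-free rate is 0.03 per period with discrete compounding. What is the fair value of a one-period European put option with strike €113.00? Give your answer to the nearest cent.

Risk-neutral probability p = (1 + 0.03 − 0.85)/(1.35 − 0.85) = 0.1800/0.5000 = 0.3600
Terminal stock prices: S_u = 148.5, S_d = 93.5
Terminal payoffs (K − S): max(-35.5, 0) = 0, max(19.5, 0) = 19.5
Node 0 (S = 110): V_0 = 1/1.03·[0.3600·0.0000 + 0.6400·19.5000] = 12.1165

€12.12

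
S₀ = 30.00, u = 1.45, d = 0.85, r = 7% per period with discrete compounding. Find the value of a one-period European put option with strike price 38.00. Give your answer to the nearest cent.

7.40

Risk-neutral probability p = (1 + 0.07 − 0.85)/(1.45 − 0.85) = 0.2200/0.6000 = 0.3667
Terminal stock prices: S_u = 43.5, S_d = 25.5
Terminal payoffs (K − S): max(-5.5, 0) = 0, max(12.5, 0) = 12.5
Node 0 (S = 30): V_0 = 1/1.07·[0.3667·0.0000 + 0.6333·12.5000] = 7.3988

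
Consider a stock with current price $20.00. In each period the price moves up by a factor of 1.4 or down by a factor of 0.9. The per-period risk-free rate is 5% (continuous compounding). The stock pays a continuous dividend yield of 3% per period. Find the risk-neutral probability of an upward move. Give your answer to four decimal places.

Per-period risk-free factor R = e^0.05 = 1.0513; dividend-adjusted growth = e^(0.05−0.03) = 1.0202.
Risk-neutral probability p = (1.0202 − 0.9)/(1.4 − 0.9) = 0.1202/0.5000 = 0.2404

p = 0.2404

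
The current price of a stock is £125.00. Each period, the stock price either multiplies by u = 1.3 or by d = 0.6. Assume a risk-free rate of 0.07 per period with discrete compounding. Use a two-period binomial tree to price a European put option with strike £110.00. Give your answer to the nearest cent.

Risk-neutral probability p = (1 + 0.07 − 0.6)/(1.3 − 0.6) = 0.4700/0.7000 = 0.6714
Terminal stock prices: S_uu = 211.3, S_ud = 97.5, S_dd = 45
Terminal payoffs (K − S): max(-101.3, 0) = 0, max(12.5, 0) = 12.5, max(65, 0) = 65
Node u (S = 162.5): V_u = 1/1.07·[0.6714·0.0000 + 0.3286·12.5000] = 3.8385
Node d (S = 75): V_d = 1/1.07·[0.6714·12.5000 + 0.3286·65.0000] = 27.8037
Node 0 (S = 125): V_0 = 1/1.07·[0.6714·3.8385 + 0.3286·27.8037] = 10.9465

£10.95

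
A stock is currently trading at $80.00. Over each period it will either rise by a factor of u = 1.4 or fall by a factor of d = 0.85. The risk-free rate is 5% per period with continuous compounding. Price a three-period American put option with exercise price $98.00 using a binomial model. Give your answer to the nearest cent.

$20.26

Risk-neutral probability p = (e^0.05 − 0.85)/(1.4 − 0.85) = 0.2013/0.5500 = 0.3659
Terminal stock prices: S_uuu = 219.5, S_uud = 133.3, S_udd = 80.92, S_ddd = 49.13
Terminal payoffs (K − S): max(-121.5, 0) = 0, max(-35.28, 0) = 0, max(17.08, 0) = 17.08, max(48.87, 0) = 48.87
Node uu (S = 156.8): continuation = e^(−0.05)·[0.3659·0.0000 + 0.6341·0.0000] = 0.0000; exercise value = 0.0000 ≤ continuation, so V_uu = 0.0000
Node ud (S = 95.2): continuation = e^(−0.05)·[0.3659·0.0000 + 0.6341·17.0800] = 10.3015; exercise value = 2.8000 ≤ continuation, so V_ud = 10.3015
Node dd (S = 57.8): continuation = e^(−0.05)·[0.3659·17.0800 + 0.6341·48.8700] = 35.4205; exercise value = 40.2000 > continuation, so V_dd = 40.2000 (exercise)
Node u (S = 112): continuation = e^(−0.05)·[0.3659·0.0000 + 0.6341·10.3015] = 6.2131; exercise value = 0.0000 ≤ continuation, so V_u = 6.2131
Node d (S = 68): continuation = e^(−0.05)·[0.3659·10.3015 + 0.6341·40.2000] = 27.8317; exercise value = 30.0000 > continuation, so V_d = 30.0000 (exercise)
Node 0 (S = 80): continuation = e^(−0.05)·[0.3659·6.2131 + 0.6341·30.0000] = 20.2567; exercise value = 18.0000 ≤ continuation, so V_0 = 20.2567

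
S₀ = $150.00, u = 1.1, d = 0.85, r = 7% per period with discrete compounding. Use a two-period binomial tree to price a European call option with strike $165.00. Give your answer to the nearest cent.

Risk-neutral probability p = (1 + 0.07 − 0.85)/(1.1 − 0.85) = 0.2200/0.2500 = 0.8800
Terminal stock prices: S_uu = 181.5, S_ud = 140.2, S_dd = 108.4
Terminal payoffs (S − K): max(16.5, 0) = 16.5, max(-24.75, 0) = 0, max(-56.63, 0) = 0
Node u (S = 165): V_u = 1/1.07·[0.8800·16.5000 + 0.1200·0.0000] = 13.5701
Node d (S = 127.5): V_d = 1/1.07·[0.8800·0.0000 + 0.1200·0.0000] = 0.0000
Node 0 (S = 150): V_0 = 1/1.07·[0.8800·13.5701 + 0.1200·0.0000] = 11.1605

$11.16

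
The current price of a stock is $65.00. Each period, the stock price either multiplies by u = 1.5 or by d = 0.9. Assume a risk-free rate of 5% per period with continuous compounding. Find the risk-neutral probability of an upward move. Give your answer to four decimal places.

Risk-neutral probability p = (e^0.05 − 0.9)/(1.5 − 0.9) = 0.1513/0.6000 = 0.2521

p = 0.2521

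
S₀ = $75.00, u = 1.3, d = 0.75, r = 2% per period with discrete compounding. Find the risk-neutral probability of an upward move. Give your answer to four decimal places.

Risk-neutral probability p = (1 + 0.02 − 0.75)/(1.3 − 0.75) = 0.2700/0.5500 = 0.4909

p = 0.4909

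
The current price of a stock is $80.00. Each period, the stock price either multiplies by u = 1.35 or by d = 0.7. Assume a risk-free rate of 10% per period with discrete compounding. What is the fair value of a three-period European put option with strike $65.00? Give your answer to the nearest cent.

$4.08

Risk-neutral probability p = (1 + 0.1 − 0.7)/(1.35 − 0.7) = 0.4000/0.6500 = 0.6154
Terminal stock prices: S_uuu = 196.8, S_uud = 102.1, S_udd = 52.92, S_ddd = 27.44
Terminal payoffs (K − S): max(-131.8, 0) = 0, max(-37.06, 0) = 0, max(12.08, 0) = 12.08, max(37.56, 0) = 37.56
Node uu (S = 145.8): V_uu = 1/1.1·[0.6154·0.0000 + 0.3846·0.0000] = 0.0000
Node ud (S = 75.6): V_ud = 1/1.1·[0.6154·0.0000 + 0.3846·12.0800] = 4.2238
Node dd (S = 39.2): V_dd = 1/1.1·[0.6154·12.0800 + 0.3846·37.5600] = 19.8909
Node u (S = 108): V_u = 1/1.1·[0.6154·0.0000 + 0.3846·4.2238] = 1.4768
Node d (S = 56): V_d = 1/1.1·[0.6154·4.2238 + 0.3846·19.8909] = 9.3178
Node 0 (S = 80): V_0 = 1/1.1·[0.6154·1.4768 + 0.3846·9.3178] = 4.0842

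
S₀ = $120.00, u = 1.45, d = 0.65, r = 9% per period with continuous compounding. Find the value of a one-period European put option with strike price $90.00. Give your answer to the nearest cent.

Risk-neutral probability p = (e^0.09 − 0.65)/(1.45 − 0.65) = 0.4442/0.8000 = 0.5552
Terminal stock prices: S_u = 174, S_d = 78
Terminal payoffs (K − S): max(-84, 0) = 0, max(12, 0) = 12
Node 0 (S = 120): V_0 = e^(−0.09)·[0.5552·0.0000 + 0.4448·12.0000] = 4.8780

$4.88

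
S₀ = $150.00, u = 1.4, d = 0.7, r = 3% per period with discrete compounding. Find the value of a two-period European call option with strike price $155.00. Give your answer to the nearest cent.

Risk-neutral probability p = (1 + 0.03 − 0.7)/(1.4 − 0.7) = 0.3300/0.7000 = 0.4714
Terminal stock prices: S_uu = 294, S_ud = 147, S_dd = 73.5
Terminal payoffs (S − K): max(139, 0) = 139, max(-8, 0) = 0, max(-81.5, 0) = 0
Node u (S = 210): V_u = 1/1.03·[0.4714·139.0000 + 0.5286·0.0000] = 63.6200
Node d (S = 105): V_d = 1/1.03·[0.4714·0.0000 + 0.5286·0.0000] = 0.0000
Node 0 (S = 150): V_0 = 1/1.03·[0.4714·63.6200 + 0.5286·0.0000] = 29.1187

$29.12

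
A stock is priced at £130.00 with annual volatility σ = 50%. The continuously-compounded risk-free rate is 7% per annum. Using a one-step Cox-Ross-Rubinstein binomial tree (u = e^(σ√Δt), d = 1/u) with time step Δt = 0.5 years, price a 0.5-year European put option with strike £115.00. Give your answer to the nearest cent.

CRR parameters: u = e^(σ√Δt) = e^(0.5·√0.5) = 1.4241, d = 1/u = 0.7022
Per-period rate: rΔt = 0.07·0.5 = 0.035, so R = e^0.035 = 1.0356
Risk-neutral probability p = (e^0.035 − 0.7022)/(1.4241 − 0.7022) = 0.3334/0.7219 = 0.4619
Terminal stock prices: S_u = 185.1, S_d = 91.28
Terminal payoffs (K − S): max(-70.14, 0) = 0, max(23.72, 0) = 23.72
Node 0 (S = 130): V_0 = e^(−0.035)·[0.4619·0.0000 + 0.5381·23.7155] = 12.3233

£12.32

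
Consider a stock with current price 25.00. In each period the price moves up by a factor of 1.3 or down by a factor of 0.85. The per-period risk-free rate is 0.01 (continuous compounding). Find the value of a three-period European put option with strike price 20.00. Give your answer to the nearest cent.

1.21

Risk-neutral probability p = (e^0.01 − 0.85)/(1.3 − 0.85) = 0.1601/0.4500 = 0.3557
Terminal stock prices: S_uuu = 54.93, S_uud = 35.91, S_udd = 23.48, S_ddd = 15.35
Terminal payoffs (K − S): max(-34.93, 0) = 0, max(-15.91, 0) = 0, max(-3.481, 0) = 0, max(4.647, 0) = 4.647
Node uu (S = 42.25): V_uu = e^(−0.01)·[0.3557·0.0000 + 0.6443·0.0000] = 0.0000
Node ud (S = 27.62): V_ud = e^(−0.01)·[0.3557·0.0000 + 0.6443·0.0000] = 0.0000
Node dd (S = 18.06): V_dd = e^(−0.01)·[0.3557·0.0000 + 0.6443·4.6469] = 2.9643
Node u (S = 32.5): V_u = e^(−0.01)·[0.3557·0.0000 + 0.6443·0.0000] = 0.0000
Node d (S = 21.25): V_d = e^(−0.01)·[0.3557·0.0000 + 0.6443·2.9643] = 1.8910
Node 0 (S = 25): V_0 = e^(−0.01)·[0.3557·0.0000 + 0.6443·1.8910] = 1.2063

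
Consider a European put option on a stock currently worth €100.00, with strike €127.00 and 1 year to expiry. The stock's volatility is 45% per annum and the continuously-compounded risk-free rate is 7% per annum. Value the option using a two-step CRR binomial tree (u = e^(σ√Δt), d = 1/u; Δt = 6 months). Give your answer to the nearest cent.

€31.51

CRR parameters: u = e^(σ√Δt) = e^(0.45·√0.5) = 1.3746, d = 1/u = 0.7275
Per-period rate: rΔt = 0.07·0.5 = 0.035, so R = e^0.035 = 1.0356
Risk-neutral probability p = (e^0.035 − 0.7275)/(1.3746 − 0.7275) = 0.3082/0.6472 = 0.4762
Terminal stock prices: S_uu = 189, S_ud = 100, S_dd = 52.92
Terminal payoffs (K − S): max(-61.97, 0) = 0, max(27, 0) = 27, max(74.08, 0) = 74.08
Node u (S = 137.5): V_u = e^(−0.035)·[0.4762·0.0000 + 0.5238·27.0000] = 13.6574
Node d (S = 72.75): V_d = e^(−0.035)·[0.4762·27.0000 + 0.5238·74.0804] = 49.8860
Node 0 (S = 100): V_0 = e^(−0.035)·[0.4762·13.6574 + 0.5238·49.8860] = 31.5132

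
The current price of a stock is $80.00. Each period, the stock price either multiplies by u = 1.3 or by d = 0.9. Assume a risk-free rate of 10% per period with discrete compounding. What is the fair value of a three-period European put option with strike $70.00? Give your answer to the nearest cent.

Risk-neutral probability p = (1 + 0.1 − 0.9)/(1.3 − 0.9) = 0.2000/0.4000 = 0.5000
Terminal stock prices: S_uuu = 175.8, S_uud = 121.7, S_udd = 84.24, S_ddd = 58.32
Terminal payoffs (K − S): max(-105.8, 0) = 0, max(-51.68, 0) = 0, max(-14.24, 0) = 0, max(11.68, 0) = 11.68
Node uu (S = 135.2): V_uu = 1/1.1·[0.5000·0.0000 + 0.5000·0.0000] = 0.0000
Node ud (S = 93.6): V_ud = 1/1.1·[0.5000·0.0000 + 0.5000·0.0000] = 0.0000
Node dd (S = 64.8): V_dd = 1/1.1·[0.5000·0.0000 + 0.5000·11.6800] = 5.3091
Node u (S = 104): V_u = 1/1.1·[0.5000·0.0000 + 0.5000·0.0000] = 0.0000
Node d (S = 72): V_d = 1/1.1·[0.5000·0.0000 + 0.5000·5.3091] = 2.4132
Node 0 (S = 80): V_0 = 1/1.1·[0.5000·0.0000 + 0.5000·2.4132] = 1.0969

$1.10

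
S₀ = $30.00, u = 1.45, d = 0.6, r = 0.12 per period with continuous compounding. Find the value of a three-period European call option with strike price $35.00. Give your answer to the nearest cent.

$10.28

Risk-neutral probability p = (e^0.12 − 0.6)/(1.45 − 0.6) = 0.5275/0.8500 = 0.6206
Terminal stock prices: S_uuu = 91.46, S_uud = 37.84, S_udd = 15.66, S_ddd = 6.48
Terminal payoffs (S − K): max(56.46, 0) = 56.46, max(2.845, 0) = 2.845, max(-19.34, 0) = 0, max(-28.52, 0) = 0
Node uu (S = 63.08): V_uu = e^(−0.12)·[0.6206·56.4587 + 0.3794·2.8450] = 32.0328
Node ud (S = 26.1): V_ud = e^(−0.12)·[0.6206·2.8450 + 0.3794·0.0000] = 1.5659
Node dd (S = 10.8): V_dd = e^(−0.12)·[0.6206·0.0000 + 0.3794·0.0000] = 0.0000
Node u (S = 43.5): V_u = e^(−0.12)·[0.6206·32.0328 + 0.3794·1.5659] = 18.1581
Node d (S = 18): V_d = e^(−0.12)·[0.6206·1.5659 + 0.3794·0.0000] = 0.8619
Node 0 (S = 30): V_0 = e^(−0.12)·[0.6206·18.1581 + 0.3794·0.8619] = 10.2844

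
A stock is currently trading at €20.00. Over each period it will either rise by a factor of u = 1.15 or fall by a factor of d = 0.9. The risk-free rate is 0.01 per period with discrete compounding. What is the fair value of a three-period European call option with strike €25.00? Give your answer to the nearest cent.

€0.45

Risk-neutral probability p = (1 + 0.01 − 0.9)/(1.15 − 0.9) = 0.1100/0.2500 = 0.4400
Terminal stock prices: S_uuu = 30.42, S_uud = 23.8, S_udd = 18.63, S_ddd = 14.58
Terminal payoffs (S − K): max(5.417, 0) = 5.417, max(-1.195, 0) = 0, max(-6.37, 0) = 0, max(-10.42, 0) = 0
Node uu (S = 26.45): V_uu = 1/1.01·[0.4400·5.4175 + 0.5600·0.0000] = 2.3601
Node ud (S = 20.7): V_ud = 1/1.01·[0.4400·0.0000 + 0.5600·0.0000] = 0.0000
Node dd (S = 16.2): V_dd = 1/1.01·[0.4400·0.0000 + 0.5600·0.0000] = 0.0000
Node u (S = 23): V_u = 1/1.01·[0.4400·2.3601 + 0.5600·0.0000] = 1.0282
Node d (S = 18): V_d = 1/1.01·[0.4400·0.0000 + 0.5600·0.0000] = 0.0000
Node 0 (S = 20): V_0 = 1/1.01·[0.4400·1.0282 + 0.5600·0.0000] = 0.4479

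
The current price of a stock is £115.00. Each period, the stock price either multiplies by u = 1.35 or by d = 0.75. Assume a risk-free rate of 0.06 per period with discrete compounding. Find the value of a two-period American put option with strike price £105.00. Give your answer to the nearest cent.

Risk-neutral probability p = (1 + 0.06 − 0.75)/(1.35 − 0.75) = 0.3100/0.6000 = 0.5167
Terminal stock prices: S_uu = 209.6, S_ud = 116.4, S_dd = 64.69
Terminal payoffs (K − S): max(-104.6, 0) = 0, max(-11.44, 0) = 0, max(40.31, 0) = 40.31
Node u (S = 155.2): continuation = 1/1.06·[0.5167·0.0000 + 0.4833·0.0000] = 0.0000; exercise value = 0.0000 ≤ continuation, so V_u = 0.0000
Node d (S = 86.25): continuation = 1/1.06·[0.5167·0.0000 + 0.4833·40.3125] = 18.3815; exercise value = 18.7500 > continuation, so V_d = 18.7500 (exercise)
Node 0 (S = 115): continuation = 1/1.06·[0.5167·0.0000 + 0.4833·18.7500] = 8.5495; exercise value = 0.0000 ≤ continuation, so V_0 = 8.5495

£8.55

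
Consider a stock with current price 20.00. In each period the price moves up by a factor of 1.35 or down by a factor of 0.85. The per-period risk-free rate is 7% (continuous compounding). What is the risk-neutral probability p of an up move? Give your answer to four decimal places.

Risk-neutral probability p = (e^0.07 − 0.85)/(1.35 − 0.85) = 0.2225/0.5000 = 0.4450

p = 0.4450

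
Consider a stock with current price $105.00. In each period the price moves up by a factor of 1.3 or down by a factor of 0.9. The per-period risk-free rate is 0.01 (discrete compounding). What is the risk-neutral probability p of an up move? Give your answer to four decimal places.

Risk-neutral probability p = (1 + 0.01 − 0.9)/(1.3 − 0.9) = 0.1100/0.4000 = 0.2750

p = 0.2750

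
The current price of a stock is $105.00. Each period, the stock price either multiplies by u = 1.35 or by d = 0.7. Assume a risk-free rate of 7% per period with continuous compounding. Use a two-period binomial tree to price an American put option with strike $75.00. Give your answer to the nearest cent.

$3.73

Risk-neutral probability p = (e^0.07 − 0.7)/(1.35 − 0.7) = 0.3725/0.6500 = 0.5731
Terminal stock prices: S_uu = 191.4, S_ud = 99.22, S_dd = 51.45
Terminal payoffs (K − S): max(-116.4, 0) = 0, max(-24.22, 0) = 0, max(23.55, 0) = 23.55
Node u (S = 141.8): continuation = e^(−0.07)·[0.5731·0.0000 + 0.4269·0.0000] = 0.0000; exercise value = 0.0000 ≤ continuation, so V_u = 0.0000
Node d (S = 73.5): continuation = e^(−0.07)·[0.5731·0.0000 + 0.4269·23.5500] = 9.3740; exercise value = 1.5000 ≤ continuation, so V_d = 9.3740
Node 0 (S = 105): continuation = e^(−0.07)·[0.5731·0.0000 + 0.4269·9.3740] = 3.7313; exercise value = 0.0000 ≤ continuation, so V_0 = 3.7313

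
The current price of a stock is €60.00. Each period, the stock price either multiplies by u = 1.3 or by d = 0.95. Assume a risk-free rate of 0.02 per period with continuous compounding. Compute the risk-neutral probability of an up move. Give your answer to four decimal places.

p = 0.2006

Risk-neutral probability p = (e^0.02 − 0.95)/(1.3 − 0.95) = 0.0702/0.3500 = 0.2006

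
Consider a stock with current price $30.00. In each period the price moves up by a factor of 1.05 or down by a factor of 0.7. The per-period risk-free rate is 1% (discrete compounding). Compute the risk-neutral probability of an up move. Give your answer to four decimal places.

Risk-neutral probability p = (1 + 0.01 − 0.7)/(1.05 − 0.7) = 0.3100/0.3500 = 0.8857

p = 0.8857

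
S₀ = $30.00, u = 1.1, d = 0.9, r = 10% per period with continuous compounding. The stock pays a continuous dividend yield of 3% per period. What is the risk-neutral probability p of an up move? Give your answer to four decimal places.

p = 0.8625

Per-period risk-free factor R = e^0.1 = 1.1052; dividend-adjusted growth = e^(0.1−0.03) = 1.0725.
Risk-neutral probability p = (1.0725 − 0.9)/(1.1 − 0.9) = 0.1725/0.2000 = 0.8625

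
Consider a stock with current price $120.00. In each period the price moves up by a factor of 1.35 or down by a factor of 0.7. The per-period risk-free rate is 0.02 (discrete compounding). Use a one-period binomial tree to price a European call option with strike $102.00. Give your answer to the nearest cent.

$28.96

Risk-neutral probability p = (1 + 0.02 − 0.7)/(1.35 − 0.7) = 0.3200/0.6500 = 0.4923
Terminal stock prices: S_u = 162, S_d = 84
Terminal payoffs (S − K): max(60, 0) = 60, max(-18, 0) = 0
Node 0 (S = 120): V_0 = 1/1.02·[0.4923·60.0000 + 0.5077·0.0000] = 28.9593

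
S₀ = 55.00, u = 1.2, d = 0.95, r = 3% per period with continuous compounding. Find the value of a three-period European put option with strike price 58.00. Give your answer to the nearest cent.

Risk-neutral probability p = (e^0.03 − 0.95)/(1.2 − 0.95) = 0.0805/0.2500 = 0.3218
Terminal stock prices: S_uuu = 95.04, S_uud = 75.24, S_udd = 59.56, S_ddd = 47.16
Terminal payoffs (K − S): max(-37.04, 0) = 0, max(-17.24, 0) = 0, max(-1.565, 0) = 0, max(10.84, 0) = 10.84
Node uu (S = 79.2): V_uu = e^(−0.03)·[0.3218·0.0000 + 0.6782·0.0000] = 0.0000
Node ud (S = 62.7): V_ud = e^(−0.03)·[0.3218·0.0000 + 0.6782·0.0000] = 0.0000
Node dd (S = 49.64): V_dd = e^(−0.03)·[0.3218·0.0000 + 0.6782·10.8444] = 7.1371
Node u (S = 66): V_u = e^(−0.03)·[0.3218·0.0000 + 0.6782·0.0000] = 0.0000
Node d (S = 52.25): V_d = e^(−0.03)·[0.3218·0.0000 + 0.6782·7.1371] = 4.6972
Node 0 (S = 55): V_0 = e^(−0.03)·[0.3218·0.0000 + 0.6782·4.6972] = 3.0914

3.09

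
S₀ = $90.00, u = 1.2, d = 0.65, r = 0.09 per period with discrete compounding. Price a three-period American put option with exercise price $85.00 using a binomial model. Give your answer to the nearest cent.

Risk-neutral probability p = (1 + 0.09 − 0.65)/(1.2 − 0.65) = 0.4400/0.5500 = 0.8000
Terminal stock prices: S_uuu = 155.5, S_uud = 84.24, S_udd = 45.63, S_ddd = 24.72
Terminal payoffs (K − S): max(-70.52, 0) = 0, max(0.76, 0) = 0.76, max(39.37, 0) = 39.37, max(60.28, 0) = 60.28
Node uu (S = 129.6): continuation = 1/1.09·[0.8000·0.0000 + 0.2000·0.7600] = 0.1394; exercise value = 0.0000 ≤ continuation, so V_uu = 0.1394
Node ud (S = 70.2): continuation = 1/1.09·[0.8000·0.7600 + 0.2000·39.3700] = 7.7817; exercise value = 14.8000 > continuation, so V_ud = 14.8000 (exercise)
Node dd (S = 38.03): continuation = 1/1.09·[0.8000·39.3700 + 0.2000·60.2837] = 39.9567; exercise value = 46.9750 > continuation, so V_dd = 46.9750 (exercise)
Node u (S = 108): continuation = 1/1.09·[0.8000·0.1394 + 0.2000·14.8000] = 2.8179; exercise value = 0.0000 ≤ continuation, so V_u = 2.8179
Node d (S = 58.5): continuation = 1/1.09·[0.8000·14.8000 + 0.2000·46.9750] = 19.4817; exercise value = 26.5000 > continuation, so V_d = 26.5000 (exercise)
Node 0 (S = 90): continuation = 1/1.09·[0.8000·2.8179 + 0.2000·26.5000] = 6.9306; exercise value = 0.0000 ≤ continuation, so V_0 = 6.9306

$6.93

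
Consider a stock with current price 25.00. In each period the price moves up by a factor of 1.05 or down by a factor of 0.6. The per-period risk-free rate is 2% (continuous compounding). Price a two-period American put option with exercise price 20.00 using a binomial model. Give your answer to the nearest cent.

0.58

Risk-neutral probability p = (e^0.02 − 0.6)/(1.05 − 0.6) = 0.4202/0.4500 = 0.9338
Terminal stock prices: S_uu = 27.56, S_ud = 15.75, S_dd = 9
Terminal payoffs (K − S): max(-7.562, 0) = 0, max(4.25, 0) = 4.25, max(11, 0) = 11
Node u (S = 26.25): continuation = e^(−0.02)·[0.9338·0.0000 + 0.0662·4.2500] = 0.2759; exercise value = 0.0000 ≤ continuation, so V_u = 0.2759
Node d (S = 15): continuation = e^(−0.02)·[0.9338·4.2500 + 0.0662·11.0000] = 4.6040; exercise value = 5.0000 > continuation, so V_d = 5.0000 (exercise)
Node 0 (S = 25): continuation = e^(−0.02)·[0.9338·0.2759 + 0.0662·5.0000] = 0.5770; exercise value = 0.0000 ≤ continuation, so V_0 = 0.5770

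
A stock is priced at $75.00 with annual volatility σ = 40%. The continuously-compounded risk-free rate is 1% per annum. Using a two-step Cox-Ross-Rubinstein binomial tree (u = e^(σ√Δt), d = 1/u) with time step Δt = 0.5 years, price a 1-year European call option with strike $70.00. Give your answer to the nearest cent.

$14.25

CRR parameters: u = e^(σ√Δt) = e^(0.4·√0.5) = 1.3269, d = 1/u = 0.7536
Per-period rate: rΔt = 0.01·0.5 = 0.005, so R = e^0.005 = 1.0050
Risk-neutral probability p = (e^0.005 − 0.7536)/(1.3269 − 0.7536) = 0.2514/0.5733 = 0.4385
Terminal stock prices: S_uu = 132, S_ud = 75, S_dd = 42.6
Terminal payoffs (S − K): max(62.05, 0) = 62.05, max(5, 0) = 5, max(-27.4, 0) = 0
Node u (S = 99.52): V_u = e^(−0.005)·[0.4385·62.0491 + 0.5615·5.0000] = 29.8664
Node d (S = 56.52): V_d = e^(−0.005)·[0.4385·5.0000 + 0.5615·0.0000] = 2.1816
Node 0 (S = 75): V_0 = e^(−0.005)·[0.4385·29.8664 + 0.5615·2.1816] = 14.2499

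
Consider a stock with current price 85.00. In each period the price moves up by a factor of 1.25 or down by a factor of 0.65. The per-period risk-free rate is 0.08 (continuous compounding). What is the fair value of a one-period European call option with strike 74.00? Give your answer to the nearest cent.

Risk-neutral probability p = (e^0.08 − 0.65)/(1.25 − 0.65) = 0.4333/0.6000 = 0.7221
Terminal stock prices: S_u = 106.2, S_d = 55.25
Terminal payoffs (S − K): max(32.25, 0) = 32.25, max(-18.75, 0) = 0
Node 0 (S = 85): V_0 = e^(−0.08)·[0.7221·32.2500 + 0.2779·0.0000] = 21.4986

21.50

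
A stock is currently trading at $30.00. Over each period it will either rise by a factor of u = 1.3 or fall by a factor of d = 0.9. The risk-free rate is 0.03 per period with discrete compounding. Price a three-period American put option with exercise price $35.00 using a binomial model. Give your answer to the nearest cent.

$5.70

Risk-neutral probability p = (1 + 0.03 − 0.9)/(1.3 − 0.9) = 0.1300/0.4000 = 0.3250
Terminal stock prices: S_uuu = 65.91, S_uud = 45.63, S_udd = 31.59, S_ddd = 21.87
Terminal payoffs (K − S): max(-30.91, 0) = 0, max(-10.63, 0) = 0, max(3.41, 0) = 3.41, max(13.13, 0) = 13.13
Node uu (S = 50.7): continuation = 1/1.03·[0.3250·0.0000 + 0.6750·0.0000] = 0.0000; exercise value = 0.0000 ≤ continuation, so V_uu = 0.0000
Node ud (S = 35.1): continuation = 1/1.03·[0.3250·0.0000 + 0.6750·3.4100] = 2.2347; exercise value = 0.0000 ≤ continuation, so V_ud = 2.2347
Node dd (S = 24.3): continuation = 1/1.03·[0.3250·3.4100 + 0.6750·13.1300] = 9.6806; exercise value = 10.7000 > continuation, so V_dd = 10.7000 (exercise)
Node u (S = 39): continuation = 1/1.03·[0.3250·0.0000 + 0.6750·2.2347] = 1.4645; exercise value = 0.0000 ≤ continuation, so V_u = 1.4645
Node d (S = 27): continuation = 1/1.03·[0.3250·2.2347 + 0.6750·10.7000] = 7.7173; exercise value = 8.0000 > continuation, so V_d = 8.0000 (exercise)
Node 0 (S = 30): continuation = 1/1.03·[0.3250·1.4645 + 0.6750·8.0000] = 5.7048; exercise value = 5.0000 ≤ continuation, so V_0 = 5.7048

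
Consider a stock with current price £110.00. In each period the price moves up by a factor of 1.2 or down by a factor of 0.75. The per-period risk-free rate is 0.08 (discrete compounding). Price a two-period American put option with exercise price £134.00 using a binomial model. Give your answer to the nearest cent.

£24.00

Risk-neutral probability p = (1 + 0.08 − 0.75)/(1.2 − 0.75) = 0.3300/0.4500 = 0.7333
Terminal stock prices: S_uu = 158.4, S_ud = 99, S_dd = 61.88
Terminal payoffs (K − S): max(-24.4, 0) = 0, max(35, 0) = 35, max(72.12, 0) = 72.12
Node u (S = 132): continuation = 1/1.08·[0.7333·0.0000 + 0.2667·35.0000] = 8.6420; exercise value = 2.0000 ≤ continuation, so V_u = 8.6420
Node d (S = 82.5): continuation = 1/1.08·[0.7333·35.0000 + 0.2667·72.1250] = 41.5741; exercise value = 51.5000 > continuation, so V_d = 51.5000 (exercise)
Node 0 (S = 110): continuation = 1/1.08·[0.7333·8.6420 + 0.2667·51.5000] = 18.5841; exercise value = 24.0000 > continuation, so V_0 = 24.0000 (exercise)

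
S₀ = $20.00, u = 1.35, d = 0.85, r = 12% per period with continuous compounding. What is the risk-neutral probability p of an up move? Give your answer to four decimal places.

p = 0.5550

Risk-neutral probability p = (e^0.12 − 0.85)/(1.35 − 0.85) = 0.2775/0.5000 = 0.5550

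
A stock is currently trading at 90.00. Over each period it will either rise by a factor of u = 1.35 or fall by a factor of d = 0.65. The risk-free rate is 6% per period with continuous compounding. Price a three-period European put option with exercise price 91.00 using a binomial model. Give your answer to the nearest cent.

Risk-neutral probability p = (e^0.06 − 0.65)/(1.35 − 0.65) = 0.4118/0.7000 = 0.5883
Terminal stock prices: S_uuu = 221.4, S_uud = 106.6, S_udd = 51.33, S_ddd = 24.72
Terminal payoffs (K − S): max(-130.4, 0) = 0, max(-15.62, 0) = 0, max(39.67, 0) = 39.67, max(66.28, 0) = 66.28
Node uu (S = 164): V_uu = e^(−0.06)·[0.5883·0.0000 + 0.4117·0.0000] = 0.0000
Node ud (S = 78.98): V_ud = e^(−0.06)·[0.5883·0.0000 + 0.4117·39.6662] = 15.3782
Node dd (S = 38.03): V_dd = e^(−0.06)·[0.5883·39.6662 + 0.4117·66.2837] = 47.6756
Node u (S = 121.5): V_u = e^(−0.06)·[0.5883·0.0000 + 0.4117·15.3782] = 5.9619
Node d (S = 58.5): V_d = e^(−0.06)·[0.5883·15.3782 + 0.4117·47.6756] = 27.0039
Node 0 (S = 90): V_0 = e^(−0.06)·[0.5883·5.9619 + 0.4117·27.0039] = 13.7725

13.77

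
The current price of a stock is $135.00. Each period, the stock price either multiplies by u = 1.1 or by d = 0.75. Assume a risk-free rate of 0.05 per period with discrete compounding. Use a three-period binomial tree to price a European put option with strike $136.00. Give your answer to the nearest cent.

$6.25

Risk-neutral probability p = (1 + 0.05 − 0.75)/(1.1 − 0.75) = 0.3000/0.3500 = 0.8571
Terminal stock prices: S_uuu = 179.7, S_uud = 122.5, S_udd = 83.53, S_ddd = 56.95
Terminal payoffs (K − S): max(-43.69, 0) = 0, max(13.49, 0) = 13.49, max(52.47, 0) = 52.47, max(79.05, 0) = 79.05
Node uu (S = 163.4): V_uu = 1/1.05·[0.8571·0.0000 + 0.1429·13.4875] = 1.8350
Node ud (S = 111.4): V_ud = 1/1.05·[0.8571·13.4875 + 0.1429·52.4688] = 18.1488
Node dd (S = 75.94): V_dd = 1/1.05·[0.8571·52.4688 + 0.1429·79.0469] = 53.5863
Node u (S = 148.5): V_u = 1/1.05·[0.8571·1.8350 + 0.1429·18.1488] = 3.9672
Node d (S = 101.2): V_d = 1/1.05·[0.8571·18.1488 + 0.1429·53.5863] = 22.1060
Node 0 (S = 135): V_0 = 1/1.05·[0.8571·3.9672 + 0.1429·22.1060] = 6.2462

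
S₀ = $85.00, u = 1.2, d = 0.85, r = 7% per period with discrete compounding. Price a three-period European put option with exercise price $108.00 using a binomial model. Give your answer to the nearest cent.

Risk-neutral probability p = (1 + 0.07 − 0.85)/(1.2 − 0.85) = 0.2200/0.3500 = 0.6286
Terminal stock prices: S_uuu = 146.9, S_uud = 104, S_udd = 73.69, S_ddd = 52.2
Terminal payoffs (K − S): max(-38.88, 0) = 0, max(3.96, 0) = 3.96, max(34.31, 0) = 34.31, max(55.8, 0) = 55.8
Node uu (S = 122.4): V_uu = 1/1.07·[0.6286·0.0000 + 0.3714·3.9600] = 1.3746
Node ud (S = 86.7): V_ud = 1/1.07·[0.6286·3.9600 + 0.3714·34.3050] = 14.2346
Node dd (S = 61.41): V_dd = 1/1.07·[0.6286·34.3050 + 0.3714·55.7994] = 39.5221
Node u (S = 102): V_u = 1/1.07·[0.6286·1.3746 + 0.3714·14.2346] = 5.7488
Node d (S = 72.25): V_d = 1/1.07·[0.6286·14.2346 + 0.3714·39.5221] = 22.0814
Node 0 (S = 85): V_0 = 1/1.07·[0.6286·5.7488 + 0.3714·22.0814] = 11.0422

$11.04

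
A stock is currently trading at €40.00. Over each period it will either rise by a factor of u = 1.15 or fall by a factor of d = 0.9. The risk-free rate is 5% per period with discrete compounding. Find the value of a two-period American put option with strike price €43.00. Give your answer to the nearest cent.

Risk-neutral probability p = (1 + 0.05 − 0.9)/(1.15 − 0.9) = 0.1500/0.2500 = 0.6000
Terminal stock prices: S_uu = 52.9, S_ud = 41.4, S_dd = 32.4
Terminal payoffs (K − S): max(-9.9, 0) = 0, max(1.6, 0) = 1.6, max(10.6, 0) = 10.6
Node u (S = 46): continuation = 1/1.05·[0.6000·0.0000 + 0.4000·1.6000] = 0.6095; exercise value = 0.0000 ≤ continuation, so V_u = 0.6095
Node d (S = 36): continuation = 1/1.05·[0.6000·1.6000 + 0.4000·10.6000] = 4.9524; exercise value = 7.0000 > continuation, so V_d = 7.0000 (exercise)
Node 0 (S = 40): continuation = 1/1.05·[0.6000·0.6095 + 0.4000·7.0000] = 3.0150; exercise value = 3.0000 ≤ continuation, so V_0 = 3.0150

€3.01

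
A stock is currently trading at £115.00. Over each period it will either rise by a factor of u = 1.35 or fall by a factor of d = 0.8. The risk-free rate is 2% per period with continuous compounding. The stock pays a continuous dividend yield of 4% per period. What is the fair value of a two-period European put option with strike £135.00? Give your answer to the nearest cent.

Per-period risk-free factor R = e^0.02 = 1.0202; dividend-adjusted growth = e^(0.02−0.04) = 0.9802.
Risk-neutral probability p = (0.9802 − 0.8)/(1.35 − 0.8) = 0.1802/0.5500 = 0.3276
Terminal stock prices: S_uu = 209.6, S_ud = 124.2, S_dd = 73.6
Terminal payoffs (K − S): max(-74.59, 0) = 0, max(10.8, 0) = 10.8, max(61.4, 0) = 61.4
Node u (S = 155.2): V_u = e^(−0.02)·[0.3276·0.0000 + 0.6724·10.8000] = 7.1178
Node d (S = 92): V_d = e^(−0.02)·[0.3276·10.8000 + 0.6724·61.4000] = 43.9342
Node 0 (S = 115): V_0 = e^(−0.02)·[0.3276·7.1178 + 0.6724·43.9342] = 31.2408

£31.24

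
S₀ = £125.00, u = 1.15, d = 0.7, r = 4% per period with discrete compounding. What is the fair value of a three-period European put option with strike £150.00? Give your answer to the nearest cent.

Risk-neutral probability p = (1 + 0.04 − 0.7)/(1.15 − 0.7) = 0.3400/0.4500 = 0.7556
Terminal stock prices: S_uuu = 190.1, S_uud = 115.7, S_udd = 70.44, S_ddd = 42.87
Terminal payoffs (K − S): max(-40.11, 0) = 0, max(34.28, 0) = 34.28, max(79.56, 0) = 79.56, max(107.1, 0) = 107.1
Node uu (S = 165.3): V_uu = 1/1.04·[0.7556·0.0000 + 0.2444·34.2813] = 8.0576
Node ud (S = 100.6): V_ud = 1/1.04·[0.7556·34.2813 + 0.2444·79.5625] = 43.6058
Node dd (S = 61.25): V_dd = 1/1.04·[0.7556·79.5625 + 0.2444·107.1250] = 82.9808
Node u (S = 143.8): V_u = 1/1.04·[0.7556·8.0576 + 0.2444·43.6058] = 16.1030
Node d (S = 87.5): V_d = 1/1.04·[0.7556·43.6058 + 0.2444·82.9808] = 51.1834
Node 0 (S = 125): V_0 = 1/1.04·[0.7556·16.1030 + 0.2444·51.1834] = 23.7291

£23.73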